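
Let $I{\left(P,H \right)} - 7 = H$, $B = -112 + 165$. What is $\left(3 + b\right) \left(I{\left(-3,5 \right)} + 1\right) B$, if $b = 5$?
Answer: $5512$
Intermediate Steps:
$B = 53$
$I{\left(P,H \right)} = 7 + H$
$\left(3 + b\right) \left(I{\left(-3,5 \right)} + 1\right) B = \left(3 + 5\right) \left(\left(7 + 5\right) + 1\right) 53 = 8 \left(12 + 1\right) 53 = 8 \cdot 13 \cdot 53 = 104 \cdot 53 = 5512$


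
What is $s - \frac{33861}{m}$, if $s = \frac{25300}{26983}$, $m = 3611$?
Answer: $- \frac{74755733}{8857783} \approx -8.4396$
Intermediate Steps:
$s = \frac{2300}{2453}$ ($s = 25300 \cdot \frac{1}{26983} = \frac{2300}{2453} \approx 0.93763$)
$s - \frac{33861}{m} = \frac{2300}{2453} - \frac{33861}{3611} = - \frac{74755733}{8857783}$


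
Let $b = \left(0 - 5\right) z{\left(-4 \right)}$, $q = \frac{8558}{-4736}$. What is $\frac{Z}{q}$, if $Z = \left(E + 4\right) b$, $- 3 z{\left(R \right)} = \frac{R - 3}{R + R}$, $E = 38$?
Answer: $- \frac{145040}{4279} \approx -33.896$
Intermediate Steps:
$z{\left(R \right)} = - \frac{-3 + R}{6 R}$ ($z{\left(R \right)} = - \frac{\left(R - 3\right) \frac{1}{R + R}}{3} = - \frac{\left(-3 + R\right) \frac{1}{2 R}}{3} = - \frac{\frac{1}{2} \frac{1}{R} \left(-3 + R\right)}{3} = - \frac{-3 + R}{6 R}$)
$q = - \frac{4279}{2368}$ ($q = 8558 \left(- \frac{1}{4736}\right) = - \frac{4279}{2368} \approx -1.807$)
$b = \frac{35}{24}$ ($b = \left(0 - 5\right) \frac{3 - -4}{6 \left(-4\right)} = - 5 \cdot \frac{1}{6} \left(- \frac{1}{4}\right) \left(3 + 4\right) = - 5 \cdot \frac{1}{6} \left(- \frac{1}{4}\right) 7 = \left(-5\right) \left(- \frac{7}{24}\right) = \frac{35}{24} \approx 1.4583$)
$Z = \frac{245}{4}$ ($Z = \left(38 + 4\right) \frac{35}{24} = 42 \cdot \frac{35}{24} = \frac{245}{4} \approx 61.25$)
$\frac{Z}{q} = \frac{245}{4 \left(- \frac{4279}{2368}\right)} = \frac{245}{4} \left(- \frac{2368}{4279}\right) = - \frac{145040}{4279}$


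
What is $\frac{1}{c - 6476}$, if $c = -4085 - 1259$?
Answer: $- \frac{1}{11820} \approx -8.4602 \cdot 10^{-5}$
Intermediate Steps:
$c = -5344$
$\frac{1}{c - 6476} = \frac{1}{-5344 - 6476} = \frac{1}{-11820} = - \frac{1}{11820}$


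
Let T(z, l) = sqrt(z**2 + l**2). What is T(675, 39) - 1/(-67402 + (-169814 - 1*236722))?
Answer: 1/473938 + 3*sqrt(50794) ≈ 676.13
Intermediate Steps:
T(z, l) = sqrt(l**2 + z**2)
T(675, 39) - 1/(-67402 + (-169814 - 1*236722)) = sqrt(39**2 + 675**2) - 1/(-67402 + (-169814 - 1*236722)) = sqrt(1521 + 455625) - 1/(-67402 + (-169814 - 236722)) = sqrt(457146) - 1/(-67402 - 406536) = 3*sqrt(50794) - 1/(-473938) = 3*sqrt(50794) - 1*(-1/473938) = 3*sqrt(50794) + 1/473938 = 1/473938 + 3*sqrt(50794)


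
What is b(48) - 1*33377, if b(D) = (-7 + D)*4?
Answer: -33213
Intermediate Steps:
b(D) = -28 + 4*D
b(48) - 1*33377 = (-28 + 4*48) - 1*33377 = (-28 + 192) - 33377 = 164 - 33377 = -33213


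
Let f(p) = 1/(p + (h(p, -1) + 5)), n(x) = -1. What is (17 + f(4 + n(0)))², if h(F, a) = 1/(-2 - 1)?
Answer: 155236/529 ≈ 293.45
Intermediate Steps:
h(F, a) = -⅓ (h(F, a) = 1/(-3) = -⅓)
f(p) = 1/(14/3 + p) (f(p) = 1/(p + (-⅓ + 5)) = 1/(p + 14/3) = 1/(14/3 + p))
(17 + f(4 + n(0)))² = (17 + 3/(14 + 3*(4 - 1)))² = (17 + 3/(14 + 3*3))² = (17 + 3/(14 + 9))² = (17 + 3/23)² = (394/23)² = 155236/529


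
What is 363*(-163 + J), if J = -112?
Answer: -99825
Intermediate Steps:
363*(-163 + J) = 363*(-163 - 112) = 363*(-275) = -99825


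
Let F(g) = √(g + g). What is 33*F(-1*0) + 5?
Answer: 5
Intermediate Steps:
F(g) = √2*√g (F(g) = √(2*g) = √2*√g)
33*F(-1*0) + 5 = 33*(√2*√(-1*0)) + 5 = 33*(√2*√0) + 5 = 33*(√2*0) + 5 = 33*0 + 5 = 0 + 5 = 5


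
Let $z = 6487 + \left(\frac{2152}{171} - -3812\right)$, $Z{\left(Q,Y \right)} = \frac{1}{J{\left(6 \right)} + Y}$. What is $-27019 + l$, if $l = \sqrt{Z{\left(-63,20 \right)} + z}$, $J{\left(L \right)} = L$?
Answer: $-27019 + \frac{\sqrt{22647665638}}{1482} \approx -26917.0$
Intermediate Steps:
$Z{\left(Q,Y \right)} = \frac{1}{6 + Y}$
$z = \frac{1763281}{171}$ ($z = 6487 + \left(2152 \cdot \frac{1}{171} + 3812\right) = 6487 + \left(\frac{2152}{171} + 3812\right) = 6487 + \frac{654004}{171} = \frac{1763281}{171} \approx 10312.0$)
$l = \frac{\sqrt{22647665638}}{1482}$ ($l = \sqrt{\frac{1}{6 + 20} + \frac{1763281}{171}} = \sqrt{\frac{1}{26} + \frac{1763281}{171}} = \sqrt{\frac{45845477}{4446}} = \frac{\sqrt{22647665638}}{1482} \approx 101.55$)
$-27019 + l = -27019 + \frac{\sqrt{22647665638}}{1482}$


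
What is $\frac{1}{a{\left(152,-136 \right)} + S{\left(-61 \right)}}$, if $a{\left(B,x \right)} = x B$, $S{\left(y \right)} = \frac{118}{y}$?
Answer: $- \frac{61}{1261110} \approx -4.837 \cdot 10^{-5}$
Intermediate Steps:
$a{\left(B,x \right)} = B x$
$\frac{1}{a{\left(152,-136 \right)} + S{\left(-61 \right)}} = \frac{1}{152 \left(-136\right) + \frac{118}{-61}} = \frac{1}{-20672 + 118 \left(- \frac{1}{61}\right)} = \frac{1}{-20672 - \frac{118}{61}} = \frac{1}{- \frac{1261110}{61}} = - \frac{61}{1261110}$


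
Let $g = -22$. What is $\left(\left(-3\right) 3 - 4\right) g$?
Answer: $286$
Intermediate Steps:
$\left(\left(-3\right) 3 - 4\right) g = \left(\left(-3\right) 3 - 4\right) \left(-22\right) = \left(-9 - 4\right) \left(-22\right) = \left(-13\right) \left(-22\right) = 286$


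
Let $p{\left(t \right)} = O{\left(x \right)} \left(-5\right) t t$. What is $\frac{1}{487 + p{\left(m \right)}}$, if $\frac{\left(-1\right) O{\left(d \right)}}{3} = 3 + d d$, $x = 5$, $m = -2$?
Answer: $\frac{1}{2167} \approx 0.00046147$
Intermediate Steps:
$O{\left(d \right)} = -9 - 3 d^{2}$ ($O{\left(d \right)} = - 3 \left(3 + d d\right) = - 3 \left(3 + d^{2}\right) = -9 - 3 d^{2}$)
$p{\left(t \right)} = 420 t^{2}$ ($p{\left(t \right)} = \left(-9 - 3 \cdot 5^{2}\right) \left(-5\right) t t = \left(-9 - 75\right) \left(-5\right) t^{2} = \left(-84\right) \left(-5\right) t^{2} = 420 t^{2}$)
$\frac{1}{487 + p{\left(m \right)}} = \frac{1}{487 + 420 \left(-2\right)^{2}} = \frac{1}{487 + 420 \cdot 4} = \frac{1}{487 + 1680} = \frac{1}{2167}$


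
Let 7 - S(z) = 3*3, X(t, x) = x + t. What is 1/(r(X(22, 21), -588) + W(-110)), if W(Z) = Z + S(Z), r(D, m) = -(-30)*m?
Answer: -1/17752 ≈ -5.6332e-5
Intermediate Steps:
X(t, x) = t + x
S(z) = -2 (S(z) = 7 - 3*3 = 7 - 1*9 = 7 - 9 = -2)
r(D, m) = 30*m
W(Z) = -2 + Z (W(Z) = Z - 2 = -2 + Z)
1/(r(X(22, 21), -588) + W(-110)) = 1/(30*(-588) + (-2 - 110)) = 1/(-17640 - 112) = 1/(-17752) = -1/17752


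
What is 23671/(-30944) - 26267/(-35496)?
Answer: -3427471/137298528 ≈ -0.024964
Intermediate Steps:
23671/(-30944) - 26267/(-35496) = 23671*(-1/30944) - 26267*(-1/35496) = -23671/30944 + 26267/35496 = -3427471/137298528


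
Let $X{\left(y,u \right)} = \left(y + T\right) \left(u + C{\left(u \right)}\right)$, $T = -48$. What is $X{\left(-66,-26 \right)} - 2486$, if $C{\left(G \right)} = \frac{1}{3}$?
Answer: $440$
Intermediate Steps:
$C{\left(G \right)} = \frac{1}{3}$
$X{\left(y,u \right)} = \left(-48 + y\right) \left(\frac{1}{3} + u\right)$ ($X{\left(y,u \right)} = \left(y - 48\right) \left(u + \frac{1}{3}\right) = \left(-48 + y\right) \left(\frac{1}{3} + u\right)$)
$X{\left(-66,-26 \right)} - 2486 = \left(-16 - -1248 + \frac{1}{3} \left(-66\right) - -1716\right) - 2486 = \left(-16 + 1248 - 22 + 1716\right) - 2486 = 2926 - 2486 = 440$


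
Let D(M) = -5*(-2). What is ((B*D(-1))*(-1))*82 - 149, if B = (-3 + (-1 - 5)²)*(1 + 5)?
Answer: -162509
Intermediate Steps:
D(M) = 10
B = 198 (B = (-3 + (-6)²)*6 = (-3 + 36)*6 = 33*6 = 198)
((B*D(-1))*(-1))*82 - 149 = ((198*10)*(-1))*82 - 149 = (1980*(-1))*82 - 149 = -1980*82 - 149 = -162360 - 149 = -162509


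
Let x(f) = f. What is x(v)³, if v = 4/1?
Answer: 64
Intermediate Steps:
v = 4 (v = 4*1 = 4)
x(v)³ = 4³ = 64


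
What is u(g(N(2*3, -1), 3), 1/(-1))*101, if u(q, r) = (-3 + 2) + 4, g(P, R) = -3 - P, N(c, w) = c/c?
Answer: 303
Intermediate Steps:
N(c, w) = 1
u(q, r) = 3 (u(q, r) = -1 + 4 = 3)
u(g(N(2*3, -1), 3), 1/(-1))*101 = 3*101 = 303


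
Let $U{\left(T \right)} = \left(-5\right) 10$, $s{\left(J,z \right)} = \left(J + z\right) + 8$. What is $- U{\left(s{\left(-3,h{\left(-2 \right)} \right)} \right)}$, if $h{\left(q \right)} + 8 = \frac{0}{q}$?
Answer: $50$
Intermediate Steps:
$h{\left(q \right)} = -8$ ($h{\left(q \right)} = -8 + \frac{0}{q} = -8 + 0 = -8$)
$s{\left(J,z \right)} = 8 + J + z$
$U{\left(T \right)} = -50$
$- U{\left(s{\left(-3,h{\left(-2 \right)} \right)} \right)} = \left(-1\right) \left(-50\right) = 50$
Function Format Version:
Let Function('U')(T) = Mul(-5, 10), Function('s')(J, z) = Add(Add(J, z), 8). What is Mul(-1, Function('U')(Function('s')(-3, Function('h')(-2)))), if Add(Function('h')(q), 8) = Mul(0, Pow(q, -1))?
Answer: 50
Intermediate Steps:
Function('h')(q) = -8 (Function('h')(q) = Add(-8, Mul(0, Pow(q, -1))) = Add(-8, 0) = -8)
Function('s')(J, z) = Add(8, J, z)
Function('U')(T) = -50
Mul(-1, Function('U')(Function('s')(-3, Function('h')(-2)))) = Mul(-1, -50) = 50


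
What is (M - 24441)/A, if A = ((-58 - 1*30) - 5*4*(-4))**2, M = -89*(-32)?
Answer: -21593/64 ≈ -337.39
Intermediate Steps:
M = 2848
A = 64 (A = ((-58 - 30) - 20*(-4))**2 = (-88 + 80)**2 = (-8)**2 = 64)
(M - 24441)/A = (2848 - 24441)/64 = -21593*1/64 = -21593/64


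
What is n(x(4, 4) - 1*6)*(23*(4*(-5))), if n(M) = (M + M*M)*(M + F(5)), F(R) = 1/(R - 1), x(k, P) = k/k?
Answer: 43700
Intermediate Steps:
x(k, P) = 1
F(R) = 1/(-1 + R)
n(M) = (¼ + M)*(M + M²) (n(M) = (M + M*M)*(M + 1/(-1 + 5)) = (M + M²)*(M + 1/4) = (M + M²)*(M + ¼) = (M + M²)*(¼ + M) = (¼ + M)*(M + M²))
n(x(4, 4) - 1*6)*(23*(4*(-5))) = ((1 - 1*6)*(1 + 4*(1 - 1*6)² + 5*(1 - 1*6))/4)*(23*(4*(-5))) = ((1 - 6)*(1 + 4*(1 - 6)² + 5*(1 - 6))/4)*(23*(-20)) = ((¼)*(-5)*(1 + 4*(-5)² + 5*(-5)))*(-460) = ((¼)*(-5)*(1 + 4*25 - 25))*(-460) = ((¼)*(-5)*(1 + 100 - 25))*(-460) = ((¼)*(-5)*76)*(-460) = -95*(-460) = 43700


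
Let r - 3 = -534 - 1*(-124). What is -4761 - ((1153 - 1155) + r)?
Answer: -4352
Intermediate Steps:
r = -407 (r = 3 + (-534 - 1*(-124)) = 3 + (-534 + 124) = 3 - 410 = -407)
-4761 - ((1153 - 1155) + r) = -4761 - ((1153 - 1155) - 407) = -4761 - (-2 - 407) = -4761 - 1*(-409) = -4761 + 409 = -4352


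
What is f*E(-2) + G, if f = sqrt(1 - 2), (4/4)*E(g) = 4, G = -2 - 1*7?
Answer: -9 + 4*I ≈ -9.0 + 4.0*I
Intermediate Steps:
G = -9 (G = -2 - 7 = -9)
E(g) = 4
f = I (f = sqrt(-1) = I ≈ 1.0*I)
f*E(-2) + G = I*4 - 9 = 4*I - 9 = -9 + 4*I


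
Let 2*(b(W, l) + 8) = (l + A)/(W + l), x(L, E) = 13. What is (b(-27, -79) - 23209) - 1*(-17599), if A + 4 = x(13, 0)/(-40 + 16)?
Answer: -28582379/5088 ≈ -5617.6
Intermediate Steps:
A = -109/24 (A = -4 + 13/(-40 + 16) = -4 + 13/(-24) = -4 + 13*(-1/24) = -4 - 13/24 = -109/24 ≈ -4.5417)
b(W, l) = -8 + (-109/24 + l)/(2*(W + l)) (b(W, l) = -8 + ((l - 109/24)/(W + l))/2 = -8 + ((-109/24 + l)/(W + l))/2 = -8 + (-109/24 + l)/(2*(W + l)))
(b(-27, -79) - 23209) - 1*(-17599) = ((-109 - 384*(-27) - 360*(-79))/(48*(-27 - 79)) - 23209) - 1*(-17599) = ((1/48)*(-109 + 10368 + 28440)/(-106) - 23209) + 17599 = ((1/48)*(-1/106)*38699 - 23209) + 17599 = (-38699/5088 - 23209) + 17599 = -118126091/5088 + 17599 = -28582379/5088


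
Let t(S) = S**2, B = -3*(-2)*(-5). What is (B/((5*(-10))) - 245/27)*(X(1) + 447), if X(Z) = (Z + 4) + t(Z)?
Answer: -172744/45 ≈ -3838.8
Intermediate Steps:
B = -30 (B = 6*(-5) = -30)
X(Z) = 4 + Z + Z**2 (X(Z) = (Z + 4) + Z**2 = (4 + Z) + Z**2 = 4 + Z + Z**2)
(B/((5*(-10))) - 245/27)*(X(1) + 447) = (-30/(5*(-10)) - 245/27)*((4 + 1 + 1**2) + 447) = (-30/(-50) - 245*1/27)*((4 + 1 + 1) + 447) = (-30*(-1/50) - 245/27)*(6 + 447) = (3/5 - 245/27)*453 = -1144/135*453 = -172744/45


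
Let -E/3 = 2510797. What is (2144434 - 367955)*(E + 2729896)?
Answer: -8531531515105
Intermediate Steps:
E = -7532391 (E = -3*2510797 = -7532391)
(2144434 - 367955)*(E + 2729896) = (2144434 - 367955)*(-7532391 + 2729896) = 1776479*(-4802495) = -8531531515105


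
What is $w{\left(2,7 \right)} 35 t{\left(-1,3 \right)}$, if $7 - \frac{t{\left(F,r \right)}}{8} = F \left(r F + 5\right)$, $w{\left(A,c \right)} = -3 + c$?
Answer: $10080$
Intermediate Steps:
$t{\left(F,r \right)} = 56 - 8 F \left(5 + F r\right)$ ($t{\left(F,r \right)} = 56 - 8 F \left(r F + 5\right) = 56 - 8 F \left(F r + 5\right) = 56 - 8 F \left(5 + F r\right)$)
$w{\left(2,7 \right)} 35 t{\left(-1,3 \right)} = \left(-3 + 7\right) 35 \left(56 - -40 - 24 \left(-1\right)^{2}\right) = 4 \cdot 35 \left(56 + 40 - 24 \cdot 1\right) = 140 \left(56 + 40 - 24\right) = 140 \cdot 72 = 10080$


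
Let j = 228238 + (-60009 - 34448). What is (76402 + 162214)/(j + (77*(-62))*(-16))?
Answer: 238616/210165 ≈ 1.1354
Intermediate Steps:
j = 133781 (j = 228238 - 94457 = 133781)
(76402 + 162214)/(j + (77*(-62))*(-16)) = (76402 + 162214)/(133781 + (77*(-62))*(-16)) = 238616/(133781 - 4774*(-16)) = 238616/(133781 + 76384) = 238616/210165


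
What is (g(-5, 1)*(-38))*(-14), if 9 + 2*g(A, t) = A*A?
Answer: 4256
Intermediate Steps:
g(A, t) = -9/2 + A²/2 (g(A, t) = -9/2 + (A*A)/2 = -9/2 + A²/2)
(g(-5, 1)*(-38))*(-14) = ((-9/2 + (½)*(-5)²)*(-38))*(-14) = ((-9/2 + (½)*25)*(-38))*(-14) = ((-9/2 + 25/2)*(-38))*(-14) = (8*(-38))*(-14) = -304*(-14) = 4256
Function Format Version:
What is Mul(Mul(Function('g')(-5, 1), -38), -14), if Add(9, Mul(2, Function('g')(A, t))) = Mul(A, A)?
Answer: 4256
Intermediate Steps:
Function('g')(A, t) = Add(Rational(-9, 2), Mul(Rational(1, 2), Pow(A, 2))) (Function('g')(A, t) = Add(Rational(-9, 2), Mul(Rational(1, 2), Mul(A, A))) = Add(Rational(-9, 2), Mul(Rational(1, 2), Pow(A, 2))))
Mul(Mul(Function('g')(-5, 1), -38), -14) = Mul(Mul(Add(Rational(-9, 2), Mul(Rational(1, 2), Pow(-5, 2))), -38), -14) = Mul(Mul(Add(Rational(-9, 2), Mul(Rational(1, 2), 25)), -38), -14) = Mul(Mul(Add(Rational(-9, 2), Rational(25, 2)), -38), -14) = Mul(Mul(8, -38), -14) = Mul(-304, -14) = 4256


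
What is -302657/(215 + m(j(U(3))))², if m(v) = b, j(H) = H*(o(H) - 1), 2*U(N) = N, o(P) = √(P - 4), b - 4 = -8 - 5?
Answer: -302657/42436 ≈ -7.1321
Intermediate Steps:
b = -9 (b = 4 + (-8 - 5) = 4 - 13 = -9)
o(P) = √(-4 + P)
U(N) = N/2
j(H) = H*(-1 + √(-4 + H)) (j(H) = H*(√(-4 + H) - 1) = H*(-1 + √(-4 + H)))
m(v) = -9
-302657/(215 + m(j(U(3))))² = -302657/(215 - 9)² = -302657/(206²) = -302657/42436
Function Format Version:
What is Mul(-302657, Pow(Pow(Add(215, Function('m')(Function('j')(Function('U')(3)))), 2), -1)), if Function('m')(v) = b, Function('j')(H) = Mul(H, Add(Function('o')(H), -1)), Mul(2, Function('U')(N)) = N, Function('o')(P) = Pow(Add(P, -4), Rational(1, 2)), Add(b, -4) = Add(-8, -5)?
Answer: Rational(-302657, 42436) ≈ -7.1321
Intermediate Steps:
b = -9 (b = Add(4, Add(-8, -5)) = Add(4, -13) = -9)
Function('o')(P) = Pow(Add(-4, P), Rational(1, 2))
Function('U')(N) = Mul(Rational(1, 2), N)
Function('j')(H) = Mul(H, Add(-1, Pow(Add(-4, H), Rational(1, 2)))) (Function('j')(H) = Mul(H, Add(Pow(Add(-4, H), Rational(1, 2)), -1)) = Mul(H, Add(-1, Pow(Add(-4, H), Rational(1, 2)))))
Function('m')(v) = -9
Mul(-302657, Pow(Pow(Add(215, Function('m')(Function('j')(Function('U')(3)))), 2), -1)) = Mul(-302657, Pow(Pow(Add(215, -9), 2), -1)) = Mul(-302657, Pow(Pow(206, 2), -1)) = Mul(-302657, Pow(42436, -1)) = Mul(-302657, Rational(1, 42436)) = Rational(-302657, 42436)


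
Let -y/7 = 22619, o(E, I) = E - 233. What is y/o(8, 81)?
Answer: 158333/225 ≈ 703.70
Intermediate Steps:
o(E, I) = -233 + E
y = -158333 (y = -7*22619 = -158333)
y/o(8, 81) = -158333/(-233 + 8) = -158333/(-225) = -158333*(-1/225) = 158333/225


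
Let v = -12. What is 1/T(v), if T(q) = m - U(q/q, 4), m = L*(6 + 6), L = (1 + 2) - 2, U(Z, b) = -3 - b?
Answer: 1/19 ≈ 0.052632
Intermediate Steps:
L = 1 (L = 3 - 2 = 1)
m = 12 (m = 1*(6 + 6) = 1*12 = 12)
T(q) = 19 (T(q) = 12 - (-3 - 1*4) = 12 - (-3 - 4) = 12 - 1*(-7) = 12 + 7 = 19)
1/T(v) = 1/19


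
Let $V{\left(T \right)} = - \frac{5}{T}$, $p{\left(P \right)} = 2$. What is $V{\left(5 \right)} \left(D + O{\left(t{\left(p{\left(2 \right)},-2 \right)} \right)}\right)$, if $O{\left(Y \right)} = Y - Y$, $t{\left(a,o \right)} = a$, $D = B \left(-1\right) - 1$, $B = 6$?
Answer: $7$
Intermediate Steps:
$D = -7$ ($D = 6 \left(-1\right) - 1 = -6 - 1 = -7$)
$O{\left(Y \right)} = 0$
$V{\left(5 \right)} \left(D + O{\left(t{\left(p{\left(2 \right)},-2 \right)} \right)}\right) = - \frac{5}{5} \left(-7 + 0\right) = \left(-5\right) \frac{1}{5} \left(-7\right) = \left(-1\right) \left(-7\right) = 7$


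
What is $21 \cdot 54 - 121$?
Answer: $1013$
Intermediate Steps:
$21 \cdot 54 - 121 = 1134 - 121 = 1013$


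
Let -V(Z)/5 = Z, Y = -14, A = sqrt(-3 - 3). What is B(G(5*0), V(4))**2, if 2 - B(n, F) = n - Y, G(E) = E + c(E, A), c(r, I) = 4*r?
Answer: 144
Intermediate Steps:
A = I*sqrt(6) (A = sqrt(-6) = I*sqrt(6) ≈ 2.4495*I)
V(Z) = -5*Z
G(E) = 5*E (G(E) = E + 4*E = 5*E)
B(n, F) = -12 - n (B(n, F) = 2 - (n - 1*(-14)) = 2 - (n + 14) = 2 - (14 + n) = 2 + (-14 - n) = -12 - n)
B(G(5*0), V(4))**2 = (-12 - 5*5*0)**2 = (-12 - 5*0)**2 = (-12 - 1*0)**2 = (-12 + 0)**2 = (-12)**2 = 144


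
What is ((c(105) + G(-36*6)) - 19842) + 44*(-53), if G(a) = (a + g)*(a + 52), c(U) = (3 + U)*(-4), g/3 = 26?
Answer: 26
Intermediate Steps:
g = 78 (g = 3*26 = 78)
c(U) = -12 - 4*U
G(a) = (52 + a)*(78 + a) (G(a) = (a + 78)*(a + 52) = (78 + a)*(52 + a) = (52 + a)*(78 + a))
((c(105) + G(-36*6)) - 19842) + 44*(-53) = (((-12 - 4*105) + (4056 + (-36*6)**2 + 130*(-36*6))) - 19842) + 44*(-53) = (((-12 - 420) + (4056 + (-216)**2 + 130*(-216))) - 19842) - 2332 = ((-432 + (4056 + 46656 - 28080)) - 19842) - 2332 = ((-432 + 22632) - 19842) - 2332 = (22200 - 19842) - 2332 = 2358 - 2332 = 26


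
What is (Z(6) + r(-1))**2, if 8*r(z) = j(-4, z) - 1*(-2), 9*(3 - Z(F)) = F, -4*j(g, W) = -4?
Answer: 4225/576 ≈ 7.3351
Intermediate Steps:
j(g, W) = 1 (j(g, W) = -1/4*(-4) = 1)
Z(F) = 3 - F/9
r(z) = 3/8 (r(z) = (1 - 1*(-2))/8 = (1 + 2)/8 = (1/8)*3 = 3/8)
(Z(6) + r(-1))**2 = ((3 - 1/9*6) + 3/8)**2 = ((3 - 2/3) + 3/8)**2 = (7/3 + 3/8)**2 = (65/24)**2 = 4225/576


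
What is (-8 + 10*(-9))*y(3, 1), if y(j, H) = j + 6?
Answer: -882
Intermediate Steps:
y(j, H) = 6 + j
(-8 + 10*(-9))*y(3, 1) = (-8 + 10*(-9))*(6 + 3) = (-8 - 90)*9 = -98*9 = -882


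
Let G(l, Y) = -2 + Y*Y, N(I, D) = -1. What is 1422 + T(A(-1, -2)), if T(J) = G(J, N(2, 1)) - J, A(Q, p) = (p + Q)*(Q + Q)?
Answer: 1415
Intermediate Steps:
A(Q, p) = 2*Q*(Q + p) (A(Q, p) = (Q + p)*(2*Q) = 2*Q*(Q + p))
G(l, Y) = -2 + Y²
T(J) = -1 - J (T(J) = (-2 + (-1)²) - J = (-2 + 1) - J = -1 - J)
1422 + T(A(-1, -2)) = 1422 + (-1 - 2*(-1)*(-1 - 2)) = 1422 + (-1 - 2*(-1)*(-3)) = 1422 + (-1 - 1*6) = 1422 + (-1 - 6) = 1422 - 7 = 1415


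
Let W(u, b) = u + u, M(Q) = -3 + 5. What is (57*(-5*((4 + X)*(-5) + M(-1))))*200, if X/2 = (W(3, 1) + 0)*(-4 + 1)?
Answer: -9234000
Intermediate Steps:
M(Q) = 2
W(u, b) = 2*u
X = -36 (X = 2*((2*3 + 0)*(-4 + 1)) = 2*((6 + 0)*(-3)) = 2*(6*(-3)) = 2*(-18) = -36)
(57*(-5*((4 + X)*(-5) + M(-1))))*200 = (57*(-5*((4 - 36)*(-5) + 2)))*200 = (57*(-5*(-32*(-5) + 2)))*200 = (57*(-5*(160 + 2)))*200 = (57*(-5*162))*200 = (57*(-810))*200 = -46170*200 = -9234000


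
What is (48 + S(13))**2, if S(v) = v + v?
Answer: 5476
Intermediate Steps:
S(v) = 2*v
(48 + S(13))**2 = (48 + 2*13)**2 = (48 + 26)**2 = 74**2 = 5476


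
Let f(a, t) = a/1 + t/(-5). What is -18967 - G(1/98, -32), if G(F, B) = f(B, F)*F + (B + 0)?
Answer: -909243019/48020 ≈ -18935.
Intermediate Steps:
f(a, t) = a - t/5 (f(a, t) = a*1 + t*(-⅕) = a - t/5)
G(F, B) = B + F*(B - F/5) (G(F, B) = (B - F/5)*F + (B + 0) = F*(B - F/5) + B = B + F*(B - F/5))
-18967 - G(1/98, -32) = -18967 - (-32 - (1/98)²/5 - 32/98) = -18967 - (-32 - (1/98)²/5 - 32*1/98) = -18967 - (-32 - ⅕*1/9604 - 16/49) = -18967 - (-32 - 1/48020 - 16/49) = -18967 - 1*(-1552321/48020) = -18967 + 1552321/48020 = -909243019/48020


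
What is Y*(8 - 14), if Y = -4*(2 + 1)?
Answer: 72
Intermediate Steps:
Y = -12 (Y = -4*3 = -12)
Y*(8 - 14) = -12*(8 - 14) = -12*(-6) = 72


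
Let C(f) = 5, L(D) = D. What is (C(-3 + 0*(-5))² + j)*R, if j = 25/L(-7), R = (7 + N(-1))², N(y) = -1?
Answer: 5400/7 ≈ 771.43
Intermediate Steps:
R = 36 (R = (7 - 1)² = 6² = 36)
j = -25/7 (j = 25/(-7) = 25*(-⅐) = -25/7 ≈ -3.5714)
(C(-3 + 0*(-5))² + j)*R = (5² - 25/7)*36 = (25 - 25/7)*36 = (150/7)*36 = 5400/7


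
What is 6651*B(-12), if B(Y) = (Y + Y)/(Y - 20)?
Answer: 19953/4 ≈ 4988.3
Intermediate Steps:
B(Y) = 2*Y/(-20 + Y) (B(Y) = (2*Y)/(-20 + Y) = 2*Y/(-20 + Y))
6651*B(-12) = 6651*(2*(-12)/(-20 - 12)) = 6651*(2*(-12)/(-32)) = 6651*(2*(-12)*(-1/32)) = 6651*(¾) = 19953/4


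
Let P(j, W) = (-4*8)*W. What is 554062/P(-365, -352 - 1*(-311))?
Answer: 277031/656 ≈ 422.30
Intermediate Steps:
P(j, W) = -32*W
554062/P(-365, -352 - 1*(-311)) = 554062/((-32*(-352 - 1*(-311)))) = 554062/((-32*(-352 + 311))) = 554062/((-32*(-41))) = 554062/1312 = 554062*(1/1312) = 277031/656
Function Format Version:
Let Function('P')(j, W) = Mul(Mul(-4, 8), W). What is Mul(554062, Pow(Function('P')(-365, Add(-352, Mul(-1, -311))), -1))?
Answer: Rational(277031, 656) ≈ 422.30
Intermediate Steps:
Function('P')(j, W) = Mul(-32, W)
Mul(554062, Pow(Function('P')(-365, Add(-352, Mul(-1, -311))), -1)) = Mul(554062, Pow(Mul(-32, Add(-352, Mul(-1, -311))), -1)) = Mul(554062, Pow(Mul(-32, Add(-352, 311)), -1)) = Mul(554062, Pow(Mul(-32, -41), -1)) = Mul(554062, Pow(1312, -1)) = Mul(554062, Rational(1, 1312)) = Rational(277031, 656)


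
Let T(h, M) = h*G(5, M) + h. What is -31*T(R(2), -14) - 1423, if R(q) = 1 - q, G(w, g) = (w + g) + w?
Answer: -1516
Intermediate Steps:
G(w, g) = g + 2*w (G(w, g) = (g + w) + w = g + 2*w)
T(h, M) = h + h*(10 + M) (T(h, M) = h*(M + 2*5) + h = h*(M + 10) + h = h*(10 + M) + h = h + h*(10 + M))
-31*T(R(2), -14) - 1423 = -31*(1 - 1*2)*(11 - 14) - 1423 = -31*(1 - 2)*(-3) - 1423 = -(-31)*(-3) - 1423 = -31*3 - 1423 = -93 - 1423 = -1516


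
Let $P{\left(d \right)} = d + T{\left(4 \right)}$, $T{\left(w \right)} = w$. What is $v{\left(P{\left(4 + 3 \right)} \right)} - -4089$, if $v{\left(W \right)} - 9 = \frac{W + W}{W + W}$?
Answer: $4099$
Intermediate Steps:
$P{\left(d \right)} = 4 + d$ ($P{\left(d \right)} = d + 4 = 4 + d$)
$v{\left(W \right)} = 10$ ($v{\left(W \right)} = 9 + \frac{W + W}{W + W} = 9 + \frac{2 W}{2 W} = 9 + 2 W \frac{1}{2 W} = 9 + 1 = 10$)
$v{\left(P{\left(4 + 3 \right)} \right)} - -4089 = 10 - -4089 = 10 + 4089 = 4099$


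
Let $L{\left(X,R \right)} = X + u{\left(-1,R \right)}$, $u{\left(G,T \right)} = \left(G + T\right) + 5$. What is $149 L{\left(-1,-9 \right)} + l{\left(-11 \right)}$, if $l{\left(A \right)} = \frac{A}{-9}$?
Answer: $- \frac{8035}{9} \approx -892.78$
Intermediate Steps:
$u{\left(G,T \right)} = 5 + G + T$
$L{\left(X,R \right)} = 4 + R + X$ ($L{\left(X,R \right)} = X + \left(5 - 1 + R\right) = X + \left(4 + R\right) = 4 + R + X$)
$l{\left(A \right)} = - \frac{A}{9}$ ($l{\left(A \right)} = A \left(- \frac{1}{9}\right) = - \frac{A}{9}$)
$149 L{\left(-1,-9 \right)} + l{\left(-11 \right)} = 149 \left(4 - 9 - 1\right) - - \frac{11}{9} = 149 \left(-6\right) + \frac{11}{9} = -894 + \frac{11}{9} = - \frac{8035}{9}$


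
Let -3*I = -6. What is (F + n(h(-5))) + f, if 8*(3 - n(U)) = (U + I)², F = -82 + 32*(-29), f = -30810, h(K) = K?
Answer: -254545/8 ≈ -31818.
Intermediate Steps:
I = 2 (I = -⅓*(-6) = 2)
F = -1010 (F = -82 - 928 = -1010)
n(U) = 3 - (2 + U)²/8 (n(U) = 3 - (U + 2)²/8 = 3 - (2 + U)²/8)
(F + n(h(-5))) + f = (-1010 + (3 - (2 - 5)²/8)) - 30810 = (-1010 + (3 - ⅛*(-3)²)) - 30810 = (-1010 + (3 - ⅛*9)) - 30810 = (-1010 + (3 - 9/8)) - 30810 = (-1010 + 15/8) - 30810 = -8065/8 - 30810 = -254545/8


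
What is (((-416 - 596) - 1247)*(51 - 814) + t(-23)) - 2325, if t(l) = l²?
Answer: 1721821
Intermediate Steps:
(((-416 - 596) - 1247)*(51 - 814) + t(-23)) - 2325 = (((-416 - 596) - 1247)*(51 - 814) + (-23)²) - 2325 = ((-1012 - 1247)*(-763) + 529) - 2325 = (-2259*(-763) + 529) - 2325 = (1723617 + 529) - 2325 = 1724146 - 2325 = 1721821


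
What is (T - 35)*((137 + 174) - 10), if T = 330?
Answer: 88795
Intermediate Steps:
(T - 35)*((137 + 174) - 10) = (330 - 35)*((137 + 174) - 10) = 295*(311 - 10) = 295*301 = 88795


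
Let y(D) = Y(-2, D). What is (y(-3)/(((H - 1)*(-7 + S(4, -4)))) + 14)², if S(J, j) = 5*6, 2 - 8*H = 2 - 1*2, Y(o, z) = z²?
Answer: 96100/529 ≈ 181.66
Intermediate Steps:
y(D) = D²
H = ¼ (H = ¼ - (2 - 1*2)/8 = ¼ - (2 - 2)/8 = ¼ - ⅛*0 = ¼ + 0 = ¼ ≈ 0.25000)
S(J, j) = 30
(y(-3)/(((H - 1)*(-7 + S(4, -4)))) + 14)² = ((-3)²/(((¼ - 1)*(-7 + 30))) + 14)² = (9/((-¾*23)) + 14)² = (9/(-69/4) + 14)² = (9*(-4/69) + 14)² = (-12/23 + 14)² = (310/23)² = 96100/529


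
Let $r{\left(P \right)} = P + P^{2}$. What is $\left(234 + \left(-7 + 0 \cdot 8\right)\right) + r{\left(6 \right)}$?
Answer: $269$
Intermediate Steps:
$\left(234 + \left(-7 + 0 \cdot 8\right)\right) + r{\left(6 \right)} = \left(234 + \left(-7 + 0 \cdot 8\right)\right) + 6 \left(1 + 6\right) = \left(234 + \left(-7 + 0\right)\right) + 6 \cdot 7 = \left(234 - 7\right) + 42 = 227 + 42 = 269$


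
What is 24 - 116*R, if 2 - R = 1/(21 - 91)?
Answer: -7338/35 ≈ -209.66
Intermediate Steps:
R = 141/70 (R = 2 - 1/(21 - 91) = 2 - 1/(-70) = 2 - 1*(-1/70) = 2 + 1/70 = 141/70 ≈ 2.0143)
24 - 116*R = 24 - 116*141/70 = 24 - 8178/35 = -7338/35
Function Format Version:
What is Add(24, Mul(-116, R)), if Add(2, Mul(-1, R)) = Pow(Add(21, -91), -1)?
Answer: Rational(-7338, 35) ≈ -209.66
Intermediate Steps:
R = Rational(141, 70) (R = Add(2, Mul(-1, Pow(Add(21, -91), -1))) = Add(2, Mul(-1, Pow(-70, -1))) = Add(2, Mul(-1, Rational(-1, 70))) = Add(2, Rational(1, 70)) = Rational(141, 70) ≈ 2.0143)
Add(24, Mul(-116, R)) = Add(24, Mul(-116, Rational(141, 70))) = Add(24, Rational(-8178, 35)) = Rational(-7338, 35)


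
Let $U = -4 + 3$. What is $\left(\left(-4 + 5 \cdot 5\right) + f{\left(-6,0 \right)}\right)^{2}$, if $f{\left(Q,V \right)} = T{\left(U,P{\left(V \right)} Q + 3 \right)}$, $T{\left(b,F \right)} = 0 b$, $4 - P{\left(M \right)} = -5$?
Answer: $441$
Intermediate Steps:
$P{\left(M \right)} = 9$ ($P{\left(M \right)} = 4 - -5 = 4 + 5 = 9$)
$U = -1$
$T{\left(b,F \right)} = 0$
$f{\left(Q,V \right)} = 0$
$\left(\left(-4 + 5 \cdot 5\right) + f{\left(-6,0 \right)}\right)^{2} = \left(\left(-4 + 5 \cdot 5\right) + 0\right)^{2} = \left(\left(-4 + 25\right) + 0\right)^{2} = \left(21 + 0\right)^{2} = 21^{2} = 441$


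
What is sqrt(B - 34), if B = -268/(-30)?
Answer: 2*I*sqrt(1410)/15 ≈ 5.0067*I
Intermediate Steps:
B = 134/15 (B = -268*(-1/30) = 134/15 ≈ 8.9333)
sqrt(B - 34) = sqrt(134/15 - 34) = sqrt(-376/15) = 2*I*sqrt(1410)/15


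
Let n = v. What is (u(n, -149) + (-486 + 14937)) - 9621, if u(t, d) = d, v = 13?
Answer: 4681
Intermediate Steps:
n = 13
(u(n, -149) + (-486 + 14937)) - 9621 = (-149 + (-486 + 14937)) - 9621 = (-149 + 14451) - 9621 = 14302 - 9621 = 4681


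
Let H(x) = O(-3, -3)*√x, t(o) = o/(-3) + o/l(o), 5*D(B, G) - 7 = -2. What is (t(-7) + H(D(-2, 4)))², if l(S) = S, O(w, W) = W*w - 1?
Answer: 1156/9 ≈ 128.44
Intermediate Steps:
O(w, W) = -1 + W*w
D(B, G) = 1 (D(B, G) = 7/5 + (⅕)*(-2) = 7/5 - ⅖ = 1)
t(o) = 1 - o/3 (t(o) = o/(-3) + o/o = o*(-⅓) + 1 = -o/3 + 1 = 1 - o/3)
H(x) = 8*√x (H(x) = (-1 - 3*(-3))*√x = (-1 + 9)*√x = 8*√x)
(t(-7) + H(D(-2, 4)))² = ((1 - ⅓*(-7)) + 8*√1)² = ((1 + 7/3) + 8*1)² = (10/3 + 8)² = (34/3)² = 1156/9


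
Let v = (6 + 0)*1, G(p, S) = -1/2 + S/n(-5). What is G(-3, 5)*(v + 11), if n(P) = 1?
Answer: 153/2 ≈ 76.500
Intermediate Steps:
G(p, S) = -½ + S (G(p, S) = -1/2 + S/1 = -1*½ + S*1 = -½ + S)
v = 6 (v = 6*1 = 6)
G(-3, 5)*(v + 11) = (-½ + 5)*(6 + 11) = (9/2)*17 = 153/2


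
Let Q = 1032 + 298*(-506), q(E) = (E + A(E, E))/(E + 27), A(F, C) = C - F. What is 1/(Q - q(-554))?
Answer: -527/78921966 ≈ -6.6775e-6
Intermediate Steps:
q(E) = E/(27 + E) (q(E) = (E + (E - E))/(E + 27) = (E + 0)/(27 + E) = E/(27 + E))
Q = -149756 (Q = 1032 - 150788 = -149756)
1/(Q - q(-554)) = 1/(-149756 - (-554)/(27 - 554)) = 1/(-149756 - (-554)/(-527)) = 1/(-149756 - (-554)*(-1)/527) = 1/(-149756 - 1*554/527) = 1/(-149756 - 554/527) = 1/(-78921966/527) = -527/78921966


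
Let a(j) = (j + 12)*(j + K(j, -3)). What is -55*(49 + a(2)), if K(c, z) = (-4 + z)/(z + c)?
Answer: -9625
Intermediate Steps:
K(c, z) = (-4 + z)/(c + z)
a(j) = (12 + j)*(j - 7/(-3 + j)) (a(j) = (j + 12)*(j + (-4 - 3)/(j - 3)) = (12 + j)*(j - 7/(-3 + j)))
-55*(49 + a(2)) = -55*(49 + (-84 - 7*2 + 2*(-3 + 2)*(12 + 2))/(-3 + 2)) = -55*(49 + (-84 - 14 + 2*(-1)*14)/(-1)) = -55*(49 - (-84 - 14 - 28)) = -55*(49 - 1*(-126)) = -55*(49 + 126) = -55*175 = -9625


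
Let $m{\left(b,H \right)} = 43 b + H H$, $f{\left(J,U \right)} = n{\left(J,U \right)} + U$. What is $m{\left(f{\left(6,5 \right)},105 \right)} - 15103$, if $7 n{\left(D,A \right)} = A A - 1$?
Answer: $- \frac{26009}{7} \approx -3715.6$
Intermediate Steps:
$n{\left(D,A \right)} = - \frac{1}{7} + \frac{A^{2}}{7}$ ($n{\left(D,A \right)} = \frac{A A - 1}{7} = \frac{A^{2} - 1}{7} = \frac{-1 + A^{2}}{7} = - \frac{1}{7} + \frac{A^{2}}{7}$)
$f{\left(J,U \right)} = - \frac{1}{7} + U + \frac{U^{2}}{7}$ ($f{\left(J,U \right)} = \left(- \frac{1}{7} + \frac{U^{2}}{7}\right) + U = - \frac{1}{7} + U + \frac{U^{2}}{7}$)
$m{\left(b,H \right)} = H^{2} + 43 b$ ($m{\left(b,H \right)} = 43 b + H^{2} = H^{2} + 43 b$)
$m{\left(f{\left(6,5 \right)},105 \right)} - 15103 = \left(105^{2} + 43 \left(- \frac{1}{7} + 5 + \frac{5^{2}}{7}\right)\right) - 15103 = \left(11025 + 43 \left(- \frac{1}{7} + 5 + \frac{1}{7} \cdot 25\right)\right) - 15103 = \left(11025 + 43 \left(- \frac{1}{7} + 5 + \frac{25}{7}\right)\right) - 15103 = \left(11025 + 43 \cdot \frac{59}{7}\right) - 15103 = \left(11025 + \frac{2537}{7}\right) - 15103 = \frac{79712}{7} - 15103 = - \frac{26009}{7}$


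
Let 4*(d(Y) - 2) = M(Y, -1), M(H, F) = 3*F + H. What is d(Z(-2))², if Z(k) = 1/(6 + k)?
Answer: 441/256 ≈ 1.7227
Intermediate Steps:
M(H, F) = H + 3*F
d(Y) = 5/4 + Y/4 (d(Y) = 2 + (Y + 3*(-1))/4 = 2 + (Y - 3)/4 = 2 + (-3 + Y)/4 = 2 + (-¾ + Y/4) = 5/4 + Y/4)
d(Z(-2))² = (5/4 + 1/(4*(6 - 2)))² = (5/4 + (¼)/4)² = (5/4 + (¼)*(¼))² = (5/4 + 1/16)² = (21/16)² = 441/256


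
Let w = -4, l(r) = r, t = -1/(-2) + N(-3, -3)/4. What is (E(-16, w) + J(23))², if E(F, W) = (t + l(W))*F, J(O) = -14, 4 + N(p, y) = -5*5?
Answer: 24964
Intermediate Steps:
N(p, y) = -29 (N(p, y) = -4 - 5*5 = -4 - 25 = -29)
t = -27/4 (t = -1/(-2) - 29/4 = -1*(-½) - 29*¼ = ½ - 29/4 = -27/4 ≈ -6.7500)
E(F, W) = F*(-27/4 + W) (E(F, W) = (-27/4 + W)*F = F*(-27/4 + W))
(E(-16, w) + J(23))² = ((¼)*(-16)*(-27 + 4*(-4)) - 14)² = ((¼)*(-16)*(-27 - 16) - 14)² = ((¼)*(-16)*(-43) - 14)² = (172 - 14)² = 158² = 24964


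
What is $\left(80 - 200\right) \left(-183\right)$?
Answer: $21960$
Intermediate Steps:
$\left(80 - 200\right) \left(-183\right) = \left(-120\right) \left(-183\right) = 21960$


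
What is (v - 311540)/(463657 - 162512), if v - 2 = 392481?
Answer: 80943/301145 ≈ 0.26878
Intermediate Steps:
v = 392483 (v = 2 + 392481 = 392483)
(v - 311540)/(463657 - 162512) = (392483 - 311540)/(463657 - 162512) = 80943/301145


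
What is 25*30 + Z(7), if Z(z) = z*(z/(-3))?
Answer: 2201/3 ≈ 733.67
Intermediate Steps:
Z(z) = -z²/3 (Z(z) = z*(z*(-⅓)) = z*(-z/3) = -z²/3)
25*30 + Z(7) = 25*30 - ⅓*7² = 750 - ⅓*49 = 750 - 49/3 = 2201/3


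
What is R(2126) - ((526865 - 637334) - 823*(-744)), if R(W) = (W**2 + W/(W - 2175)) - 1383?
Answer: 196813724/49 ≈ 4.0166e+6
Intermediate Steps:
R(W) = -1383 + W**2 + W/(-2175 + W) (R(W) = (W**2 + W/(-2175 + W)) - 1383 = -1383 + W**2 + W/(-2175 + W))
R(2126) - ((526865 - 637334) - 823*(-744)) = (3008025 + 2126**3 - 2175*2126**2 - 1382*2126)/(-2175 + 2126) - ((526865 - 637334) - 823*(-744)) = (3008025 + 9609256376 - 2175*4519876 - 2938132)/(-49) - (-110469 + 612312) = -(3008025 + 9609256376 - 9830730300 - 2938132)/49 - 1*501843 = -1/49*(-221404031) - 501843 = 221404031/49 - 501843 = 196813724/49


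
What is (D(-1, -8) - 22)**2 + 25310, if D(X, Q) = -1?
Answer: 25839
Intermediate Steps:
(D(-1, -8) - 22)**2 + 25310 = (-1 - 22)**2 + 25310 = (-23)**2 + 25310 = 529 + 25310 = 25839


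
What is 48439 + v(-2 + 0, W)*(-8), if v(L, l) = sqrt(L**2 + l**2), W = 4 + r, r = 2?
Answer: 48439 - 16*sqrt(10) ≈ 48388.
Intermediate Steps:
W = 6 (W = 4 + 2 = 6)
48439 + v(-2 + 0, W)*(-8) = 48439 + sqrt((-2 + 0)**2 + 6**2)*(-8) = 48439 + sqrt((-2)**2 + 36)*(-8) = 48439 + sqrt(4 + 36)*(-8) = 48439 + sqrt(40)*(-8) = 48439 + (2*sqrt(10))*(-8) = 48439 - 16*sqrt(10)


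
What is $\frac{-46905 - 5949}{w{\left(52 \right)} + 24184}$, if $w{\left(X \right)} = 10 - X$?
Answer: $- \frac{26427}{12071} \approx -2.1893$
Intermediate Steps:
$\frac{-46905 - 5949}{w{\left(52 \right)} + 24184} = \frac{-46905 - 5949}{\left(10 - 52\right) + 24184} = - \frac{52854}{\left(10 - 52\right) + 24184} = - \frac{52854}{-42 + 24184} = - \frac{52854}{24142} = \left(-52854\right) \frac{1}{24142} = - \frac{26427}{12071}$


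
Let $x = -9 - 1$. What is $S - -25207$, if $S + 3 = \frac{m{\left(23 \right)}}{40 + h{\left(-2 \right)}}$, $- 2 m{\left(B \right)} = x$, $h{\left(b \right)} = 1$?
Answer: $\frac{1033369}{41} \approx 25204.0$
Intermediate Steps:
$x = -10$ ($x = -9 - 1 = -10$)
$m{\left(B \right)} = 5$ ($m{\left(B \right)} = \left(- \frac{1}{2}\right) \left(-10\right) = 5$)
$S = - \frac{118}{41}$ ($S = -3 + \frac{1}{40 + 1} \cdot 5 = -3 + \frac{1}{41} \cdot 5 = -3 + \frac{5}{41} = - \frac{118}{41} \approx -2.878$)
$S - -25207 = - \frac{118}{41} - -25207 = - \frac{118}{41} + 25207 = \frac{1033369}{41}$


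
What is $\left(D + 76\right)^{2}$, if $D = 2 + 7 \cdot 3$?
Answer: $9801$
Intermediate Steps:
$D = 23$ ($D = 2 + 21 = 23$)
$\left(D + 76\right)^{2} = \left(23 + 76\right)^{2} = 99^{2} = 9801$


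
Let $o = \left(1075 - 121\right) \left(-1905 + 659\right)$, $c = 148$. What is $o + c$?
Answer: $-1188536$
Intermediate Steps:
$o = -1188684$ ($o = 954 \left(-1246\right) = -1188684$)
$o + c = -1188684 + 148 = -1188536$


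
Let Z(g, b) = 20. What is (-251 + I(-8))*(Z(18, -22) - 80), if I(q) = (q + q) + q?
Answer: 16500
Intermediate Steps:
I(q) = 3*q (I(q) = 2*q + q = 3*q)
(-251 + I(-8))*(Z(18, -22) - 80) = (-251 + 3*(-8))*(20 - 80) = (-251 - 24)*(-60) = -275*(-60) = 16500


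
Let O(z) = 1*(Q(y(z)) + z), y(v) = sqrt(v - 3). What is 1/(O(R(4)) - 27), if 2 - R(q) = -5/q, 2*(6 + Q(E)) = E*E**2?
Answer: -16/475 ≈ -0.033684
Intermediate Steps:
y(v) = sqrt(-3 + v)
Q(E) = -6 + E**3/2 (Q(E) = -6 + (E*E**2)/2 = -6 + E**3/2)
R(q) = 2 + 5/q (R(q) = 2 - (-5)/q = 2 + 5/q)
O(z) = -6 + z + (-3 + z)**(3/2)/2 (O(z) = 1*((-6 + (sqrt(-3 + z))**3/2) + z) = 1*((-6 + (-3 + z)**(3/2)/2) + z) = 1*(-6 + z + (-3 + z)**(3/2)/2) = -6 + z + (-3 + z)**(3/2)/2)
1/(O(R(4)) - 27) = 1/((-6 + (2 + 5/4) + (-3 + (2 + 5/4))**(3/2)/2) - 27) = 1/((-6 + 13/4 + (-3 + 13/4)**(3/2)/2) - 27) = 1/((-6 + 13/4 + (1/4)**(3/2)/2) - 27) = 1/((-6 + 13/4 + (1/2)*(1/8)) - 27) = 1/((-6 + 13/4 + 1/16) - 27) = 1/(-43/16 - 27) = 1/(-475/16) = -16/475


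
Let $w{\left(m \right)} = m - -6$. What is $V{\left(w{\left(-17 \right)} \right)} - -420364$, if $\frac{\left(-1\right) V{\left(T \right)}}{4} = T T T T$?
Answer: $361800$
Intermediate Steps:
$w{\left(m \right)} = 6 + m$ ($w{\left(m \right)} = m + 6 = 6 + m$)
$V{\left(T \right)} = - 4 T^{4}$ ($V{\left(T \right)} = - 4 T T T T = - 4 T^{2} T^{2} = - 4 T^{4}$)
$V{\left(w{\left(-17 \right)} \right)} - -420364 = - 4 \left(6 - 17\right)^{4} - -420364 = - 4 \left(-11\right)^{4} + 420364 = \left(-4\right) 14641 + 420364 = -58564 + 420364 = 361800$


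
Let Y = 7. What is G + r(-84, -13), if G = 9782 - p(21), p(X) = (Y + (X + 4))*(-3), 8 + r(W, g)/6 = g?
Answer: 9752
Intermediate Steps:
r(W, g) = -48 + 6*g
p(X) = -33 - 3*X (p(X) = (7 + (X + 4))*(-3) = (7 + (4 + X))*(-3) = (11 + X)*(-3) = -33 - 3*X)
G = 9878 (G = 9782 - (-33 - 3*21) = 9782 - (-33 - 63) = 9782 - 1*(-96) = 9782 + 96 = 9878)
G + r(-84, -13) = 9878 + (-48 + 6*(-13)) = 9878 + (-48 - 78) = 9878 - 126 = 9752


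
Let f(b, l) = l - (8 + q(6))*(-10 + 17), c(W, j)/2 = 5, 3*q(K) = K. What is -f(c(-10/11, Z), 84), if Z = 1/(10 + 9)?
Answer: -14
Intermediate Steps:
q(K) = K/3
Z = 1/19 ≈ 0.052632
c(W, j) = 10 (c(W, j) = 2*5 = 10)
f(b, l) = -70 + l (f(b, l) = l - (8 + (⅓)*6)*(-10 + 17) = l - (8 + 2)*7 = l - 10*7 = l - 1*70 = l - 70 = -70 + l)
-f(c(-10/11, Z), 84) = -(-70 + 84) = -1*14 = -14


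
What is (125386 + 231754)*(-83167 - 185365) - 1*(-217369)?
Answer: -95903301111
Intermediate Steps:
(125386 + 231754)*(-83167 - 185365) - 1*(-217369) = 357140*(-268532) + 217369 = -95903518480 + 217369 = -95903301111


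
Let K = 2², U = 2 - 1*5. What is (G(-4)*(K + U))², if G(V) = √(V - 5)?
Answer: -9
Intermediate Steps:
G(V) = √(-5 + V)
U = -3 (U = 2 - 5 = -3)
K = 4
(G(-4)*(K + U))² = (√(-5 - 4)*(4 - 3))² = (√(-9)*1)² = ((3*I)*1)² = (3*I)² = -9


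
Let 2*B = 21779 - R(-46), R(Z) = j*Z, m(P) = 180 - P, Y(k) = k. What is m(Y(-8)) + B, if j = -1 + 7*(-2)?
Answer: 21465/2 ≈ 10733.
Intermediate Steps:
j = -15 (j = -1 - 14 = -15)
R(Z) = -15*Z
B = 21089/2 (B = (21779 - (-15)*(-46))/2 = (21779 - 1*690)/2 = (21779 - 690)/2 = (1/2)*21089 = 21089/2 ≈ 10545.)
m(Y(-8)) + B = (180 - 1*(-8)) + 21089/2 = (180 + 8) + 21089/2 = 188 + 21089/2 = 21465/2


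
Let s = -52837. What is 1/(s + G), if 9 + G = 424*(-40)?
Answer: -1/69806 ≈ -1.4325e-5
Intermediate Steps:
G = -16969 (G = -9 + 424*(-40) = -9 - 16960 = -16969)
1/(s + G) = 1/(-52837 - 16969) = 1/(-69806) = -1/69806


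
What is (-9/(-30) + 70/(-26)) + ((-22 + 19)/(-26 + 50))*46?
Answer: -2117/260 ≈ -8.1423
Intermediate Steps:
(-9/(-30) + 70/(-26)) + ((-22 + 19)/(-26 + 50))*46 = (-9*(-1/30) + 70*(-1/26)) - 3/24*46 = (3/10 - 35/13) - 3*1/24*46 = -311/130 - 1/8*46 = -311/130 - 23/4 = -2117/260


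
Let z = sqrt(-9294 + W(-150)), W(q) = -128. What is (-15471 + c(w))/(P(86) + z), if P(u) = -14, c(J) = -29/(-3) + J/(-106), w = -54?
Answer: 2458271/109233 + 2458271*I*sqrt(9422)/1529262 ≈ 22.505 + 156.03*I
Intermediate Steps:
c(J) = 29/3 - J/106 (c(J) = -29*(-1/3) + J*(-1/106) = 29/3 - J/106)
z = I*sqrt(9422) (z = sqrt(-9294 - 128) = sqrt(-9422) = I*sqrt(9422) ≈ 97.067*I)
(-15471 + c(w))/(P(86) + z) = (-15471 + (29/3 - 1/106*(-54)))/(-14 + I*sqrt(9422)) = (-15471 + (29/3 + 27/53))/(-14 + I*sqrt(9422)) = (-15471 + 1618/159)/(-14 + I*sqrt(9422)) = -2458271/(159*(-14 + I*sqrt(9422)))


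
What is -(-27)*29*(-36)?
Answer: -28188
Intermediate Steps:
-(-27)*29*(-36) = -27*(-29)*(-36) = 783*(-36) = -28188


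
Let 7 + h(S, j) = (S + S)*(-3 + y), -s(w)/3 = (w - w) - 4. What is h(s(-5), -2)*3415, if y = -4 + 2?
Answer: -433705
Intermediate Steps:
y = -2
s(w) = 12 (s(w) = -3*((w - w) - 4) = -3*(0 - 4) = -3*(-4) = 12)
h(S, j) = -7 - 10*S (h(S, j) = -7 + (S + S)*(-3 - 2) = -7 + (2*S)*(-5) = -7 - 10*S)
h(s(-5), -2)*3415 = (-7 - 10*12)*3415 = (-7 - 120)*3415 = -127*3415 = -433705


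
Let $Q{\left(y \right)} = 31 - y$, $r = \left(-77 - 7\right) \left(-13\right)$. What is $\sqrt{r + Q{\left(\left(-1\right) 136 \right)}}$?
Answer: $\sqrt{1259} \approx 35.482$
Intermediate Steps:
$r = 1092$ ($r = \left(-84\right) \left(-13\right) = 1092$)
$\sqrt{r + Q{\left(\left(-1\right) 136 \right)}} = \sqrt{1092 - \left(-31 - 136\right)} = \sqrt{1092 + \left(31 - -136\right)} = \sqrt{1092 + \left(31 + 136\right)} = \sqrt{1092 + 167} = \sqrt{1259}$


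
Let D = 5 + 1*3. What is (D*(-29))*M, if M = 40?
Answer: -9280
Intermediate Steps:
D = 8 (D = 5 + 3 = 8)
(D*(-29))*M = (8*(-29))*40 = -232*40 = -9280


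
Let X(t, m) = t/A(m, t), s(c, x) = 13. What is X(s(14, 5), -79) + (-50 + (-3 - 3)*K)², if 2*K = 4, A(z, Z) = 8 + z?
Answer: 272911/71 ≈ 3843.8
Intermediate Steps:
K = 2 (K = (½)*4 = 2)
X(t, m) = t/(8 + m)
X(s(14, 5), -79) + (-50 + (-3 - 3)*K)² = 13/(8 - 79) + (-50 + (-3 - 3)*2)² = 13/(-71) + (-50 - 6*2)² = 13*(-1/71) + (-50 - 12)² = -13/71 + (-62)² = -13/71 + 3844 = 272911/71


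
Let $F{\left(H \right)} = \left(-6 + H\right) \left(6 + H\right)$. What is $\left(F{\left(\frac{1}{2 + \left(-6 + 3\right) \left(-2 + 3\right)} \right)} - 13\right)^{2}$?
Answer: $2304$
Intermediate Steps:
$\left(F{\left(\frac{1}{2 + \left(-6 + 3\right) \left(-2 + 3\right)} \right)} - 13\right)^{2} = \left(\left(-36 + \left(\frac{1}{2 + \left(-6 + 3\right) \left(-2 + 3\right)}\right)^{2}\right) - 13\right)^{2} = \left(\left(-36 + \left(\frac{1}{2 - 3}\right)^{2}\right) - 13\right)^{2} = \left(\left(-36 + \left(\frac{1}{-1}\right)^{2}\right) - 13\right)^{2} = \left(\left(-36 + \left(-1\right)^{2}\right) - 13\right)^{2} = \left(\left(-36 + 1\right) - 13\right)^{2} = \left(-35 - 13\right)^{2} = \left(-48\right)^{2} = 2304$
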